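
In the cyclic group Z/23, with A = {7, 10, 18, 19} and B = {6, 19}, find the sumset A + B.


Work in Z/23Z: reduce every sum a + b modulo 23.
Enumerate all 8 pairs:
a = 7: 7+6=13, 7+19=3
a = 10: 10+6=16, 10+19=6
a = 18: 18+6=1, 18+19=14
a = 19: 19+6=2, 19+19=15
Distinct residues collected: {1, 2, 3, 6, 13, 14, 15, 16}
|A + B| = 8 (out of 23 total residues).

A + B = {1, 2, 3, 6, 13, 14, 15, 16}


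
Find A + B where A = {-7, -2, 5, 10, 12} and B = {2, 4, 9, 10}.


A + B = {a + b : a ∈ A, b ∈ B}.
Enumerate all |A|·|B| = 5·4 = 20 pairs (a, b) and collect distinct sums.
a = -7: -7+2=-5, -7+4=-3, -7+9=2, -7+10=3
a = -2: -2+2=0, -2+4=2, -2+9=7, -2+10=8
a = 5: 5+2=7, 5+4=9, 5+9=14, 5+10=15
a = 10: 10+2=12, 10+4=14, 10+9=19, 10+10=20
a = 12: 12+2=14, 12+4=16, 12+9=21, 12+10=22
Collecting distinct sums: A + B = {-5, -3, 0, 2, 3, 7, 8, 9, 12, 14, 15, 16, 19, 20, 21, 22}
|A + B| = 16

A + B = {-5, -3, 0, 2, 3, 7, 8, 9, 12, 14, 15, 16, 19, 20, 21, 22}


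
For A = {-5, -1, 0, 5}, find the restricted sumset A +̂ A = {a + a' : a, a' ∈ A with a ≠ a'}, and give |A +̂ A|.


Restricted sumset: A +̂ A = {a + a' : a ∈ A, a' ∈ A, a ≠ a'}.
Equivalently, take A + A and drop any sum 2a that is achievable ONLY as a + a for a ∈ A (i.e. sums representable only with equal summands).
Enumerate pairs (a, a') with a < a' (symmetric, so each unordered pair gives one sum; this covers all a ≠ a'):
  -5 + -1 = -6
  -5 + 0 = -5
  -5 + 5 = 0
  -1 + 0 = -1
  -1 + 5 = 4
  0 + 5 = 5
Collected distinct sums: {-6, -5, -1, 0, 4, 5}
|A +̂ A| = 6
(Reference bound: |A +̂ A| ≥ 2|A| - 3 for |A| ≥ 2, with |A| = 4 giving ≥ 5.)

|A +̂ A| = 6


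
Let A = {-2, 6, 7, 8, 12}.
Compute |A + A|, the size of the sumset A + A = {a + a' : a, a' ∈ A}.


A + A = {a + a' : a, a' ∈ A}; |A| = 5.
General bounds: 2|A| - 1 ≤ |A + A| ≤ |A|(|A|+1)/2, i.e. 9 ≤ |A + A| ≤ 15.
Lower bound 2|A|-1 is attained iff A is an arithmetic progression.
Enumerate sums a + a' for a ≤ a' (symmetric, so this suffices):
a = -2: -2+-2=-4, -2+6=4, -2+7=5, -2+8=6, -2+12=10
a = 6: 6+6=12, 6+7=13, 6+8=14, 6+12=18
a = 7: 7+7=14, 7+8=15, 7+12=19
a = 8: 8+8=16, 8+12=20
a = 12: 12+12=24
Distinct sums: {-4, 4, 5, 6, 10, 12, 13, 14, 15, 16, 18, 19, 20, 24}
|A + A| = 14

|A + A| = 14


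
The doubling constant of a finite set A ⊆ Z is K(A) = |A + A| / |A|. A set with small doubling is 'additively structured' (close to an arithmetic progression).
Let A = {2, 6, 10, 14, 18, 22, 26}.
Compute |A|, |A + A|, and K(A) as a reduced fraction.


|A| = 7.
Compute A + A by enumerating all 49 pairs.
A + A = {4, 8, 12, 16, 20, 24, 28, 32, 36, 40, 44, 48, 52}, so |A + A| = 13.
K = |A + A| / |A| = 13/7 (already in lowest terms) ≈ 1.8571.
Reference: AP of size 7 gives K = 13/7 ≈ 1.8571; a fully generic set of size 7 gives K ≈ 4.0000.

|A| = 7, |A + A| = 13, K = 13/7.


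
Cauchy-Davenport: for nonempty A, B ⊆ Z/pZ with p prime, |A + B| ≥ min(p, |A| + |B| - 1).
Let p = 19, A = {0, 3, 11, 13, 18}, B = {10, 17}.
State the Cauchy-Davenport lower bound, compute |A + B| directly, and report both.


Cauchy-Davenport: |A + B| ≥ min(p, |A| + |B| - 1) for A, B nonempty in Z/pZ.
|A| = 5, |B| = 2, p = 19.
CD lower bound = min(19, 5 + 2 - 1) = min(19, 6) = 6.
Compute A + B mod 19 directly:
a = 0: 0+10=10, 0+17=17
a = 3: 3+10=13, 3+17=1
a = 11: 11+10=2, 11+17=9
a = 13: 13+10=4, 13+17=11
a = 18: 18+10=9, 18+17=16
A + B = {1, 2, 4, 9, 10, 11, 13, 16, 17}, so |A + B| = 9.
Verify: 9 ≥ 6? Yes ✓.

CD lower bound = 6, actual |A + B| = 9.


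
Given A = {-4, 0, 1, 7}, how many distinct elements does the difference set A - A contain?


A - A = {a - a' : a, a' ∈ A}; |A| = 4.
Bounds: 2|A|-1 ≤ |A - A| ≤ |A|² - |A| + 1, i.e. 7 ≤ |A - A| ≤ 13.
Note: 0 ∈ A - A always (from a - a). The set is symmetric: if d ∈ A - A then -d ∈ A - A.
Enumerate nonzero differences d = a - a' with a > a' (then include -d):
Positive differences: {1, 4, 5, 6, 7, 11}
Full difference set: {0} ∪ (positive diffs) ∪ (negative diffs).
|A - A| = 1 + 2·6 = 13 (matches direct enumeration: 13).

|A - A| = 13


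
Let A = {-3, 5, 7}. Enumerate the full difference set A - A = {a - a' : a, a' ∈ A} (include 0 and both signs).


A - A = {a - a' : a, a' ∈ A}.
Compute a - a' for each ordered pair (a, a'):
a = -3: -3--3=0, -3-5=-8, -3-7=-10
a = 5: 5--3=8, 5-5=0, 5-7=-2
a = 7: 7--3=10, 7-5=2, 7-7=0
Collecting distinct values (and noting 0 appears from a-a):
A - A = {-10, -8, -2, 0, 2, 8, 10}
|A - A| = 7

A - A = {-10, -8, -2, 0, 2, 8, 10}


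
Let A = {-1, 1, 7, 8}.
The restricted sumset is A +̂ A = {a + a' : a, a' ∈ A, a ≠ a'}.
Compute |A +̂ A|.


Restricted sumset: A +̂ A = {a + a' : a ∈ A, a' ∈ A, a ≠ a'}.
Equivalently, take A + A and drop any sum 2a that is achievable ONLY as a + a for a ∈ A (i.e. sums representable only with equal summands).
Enumerate pairs (a, a') with a < a' (symmetric, so each unordered pair gives one sum; this covers all a ≠ a'):
  -1 + 1 = 0
  -1 + 7 = 6
  -1 + 8 = 7
  1 + 7 = 8
  1 + 8 = 9
  7 + 8 = 15
Collected distinct sums: {0, 6, 7, 8, 9, 15}
|A +̂ A| = 6
(Reference bound: |A +̂ A| ≥ 2|A| - 3 for |A| ≥ 2, with |A| = 4 giving ≥ 5.)

|A +̂ A| = 6


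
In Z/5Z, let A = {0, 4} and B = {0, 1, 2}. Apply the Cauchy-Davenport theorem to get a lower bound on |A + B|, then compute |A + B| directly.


Cauchy-Davenport: |A + B| ≥ min(p, |A| + |B| - 1) for A, B nonempty in Z/pZ.
|A| = 2, |B| = 3, p = 5.
CD lower bound = min(5, 2 + 3 - 1) = min(5, 4) = 4.
Compute A + B mod 5 directly:
a = 0: 0+0=0, 0+1=1, 0+2=2
a = 4: 4+0=4, 4+1=0, 4+2=1
A + B = {0, 1, 2, 4}, so |A + B| = 4.
Verify: 4 ≥ 4? Yes ✓.

CD lower bound = 4, actual |A + B| = 4.


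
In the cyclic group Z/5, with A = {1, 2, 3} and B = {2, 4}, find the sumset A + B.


Work in Z/5Z: reduce every sum a + b modulo 5.
Enumerate all 6 pairs:
a = 1: 1+2=3, 1+4=0
a = 2: 2+2=4, 2+4=1
a = 3: 3+2=0, 3+4=2
Distinct residues collected: {0, 1, 2, 3, 4}
|A + B| = 5 (out of 5 total residues).

A + B = {0, 1, 2, 3, 4}


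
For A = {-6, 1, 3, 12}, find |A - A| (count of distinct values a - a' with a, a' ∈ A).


A - A = {a - a' : a, a' ∈ A}; |A| = 4.
Bounds: 2|A|-1 ≤ |A - A| ≤ |A|² - |A| + 1, i.e. 7 ≤ |A - A| ≤ 13.
Note: 0 ∈ A - A always (from a - a). The set is symmetric: if d ∈ A - A then -d ∈ A - A.
Enumerate nonzero differences d = a - a' with a > a' (then include -d):
Positive differences: {2, 7, 9, 11, 18}
Full difference set: {0} ∪ (positive diffs) ∪ (negative diffs).
|A - A| = 1 + 2·5 = 11 (matches direct enumeration: 11).

|A - A| = 11


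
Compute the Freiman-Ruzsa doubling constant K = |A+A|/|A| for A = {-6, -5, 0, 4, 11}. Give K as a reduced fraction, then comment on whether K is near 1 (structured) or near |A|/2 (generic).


|A| = 5.
Compute A + A by enumerating all 25 pairs.
A + A = {-12, -11, -10, -6, -5, -2, -1, 0, 4, 5, 6, 8, 11, 15, 22}, so |A + A| = 15.
K = |A + A| / |A| = 15/5 = 3/1 ≈ 3.0000.
Reference: AP of size 5 gives K = 9/5 ≈ 1.8000; a fully generic set of size 5 gives K ≈ 3.0000.

|A| = 5, |A + A| = 15, K = 15/5 = 3/1.


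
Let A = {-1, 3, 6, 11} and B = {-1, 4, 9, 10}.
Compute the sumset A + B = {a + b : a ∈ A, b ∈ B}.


A + B = {a + b : a ∈ A, b ∈ B}.
Enumerate all |A|·|B| = 4·4 = 16 pairs (a, b) and collect distinct sums.
a = -1: -1+-1=-2, -1+4=3, -1+9=8, -1+10=9
a = 3: 3+-1=2, 3+4=7, 3+9=12, 3+10=13
a = 6: 6+-1=5, 6+4=10, 6+9=15, 6+10=16
a = 11: 11+-1=10, 11+4=15, 11+9=20, 11+10=21
Collecting distinct sums: A + B = {-2, 2, 3, 5, 7, 8, 9, 10, 12, 13, 15, 16, 20, 21}
|A + B| = 14

A + B = {-2, 2, 3, 5, 7, 8, 9, 10, 12, 13, 15, 16, 20, 21}


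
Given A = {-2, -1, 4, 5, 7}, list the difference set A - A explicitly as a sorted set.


A - A = {a - a' : a, a' ∈ A}.
Compute a - a' for each ordered pair (a, a'):
a = -2: -2--2=0, -2--1=-1, -2-4=-6, -2-5=-7, -2-7=-9
a = -1: -1--2=1, -1--1=0, -1-4=-5, -1-5=-6, -1-7=-8
a = 4: 4--2=6, 4--1=5, 4-4=0, 4-5=-1, 4-7=-3
a = 5: 5--2=7, 5--1=6, 5-4=1, 5-5=0, 5-7=-2
a = 7: 7--2=9, 7--1=8, 7-4=3, 7-5=2, 7-7=0
Collecting distinct values (and noting 0 appears from a-a):
A - A = {-9, -8, -7, -6, -5, -3, -2, -1, 0, 1, 2, 3, 5, 6, 7, 8, 9}
|A - A| = 17

A - A = {-9, -8, -7, -6, -5, -3, -2, -1, 0, 1, 2, 3, 5, 6, 7, 8, 9}


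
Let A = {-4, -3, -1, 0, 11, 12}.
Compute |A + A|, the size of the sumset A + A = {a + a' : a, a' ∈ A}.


A + A = {a + a' : a, a' ∈ A}; |A| = 6.
General bounds: 2|A| - 1 ≤ |A + A| ≤ |A|(|A|+1)/2, i.e. 11 ≤ |A + A| ≤ 21.
Lower bound 2|A|-1 is attained iff A is an arithmetic progression.
Enumerate sums a + a' for a ≤ a' (symmetric, so this suffices):
a = -4: -4+-4=-8, -4+-3=-7, -4+-1=-5, -4+0=-4, -4+11=7, -4+12=8
a = -3: -3+-3=-6, -3+-1=-4, -3+0=-3, -3+11=8, -3+12=9
a = -1: -1+-1=-2, -1+0=-1, -1+11=10, -1+12=11
a = 0: 0+0=0, 0+11=11, 0+12=12
a = 11: 11+11=22, 11+12=23
a = 12: 12+12=24
Distinct sums: {-8, -7, -6, -5, -4, -3, -2, -1, 0, 7, 8, 9, 10, 11, 12, 22, 23, 24}
|A + A| = 18

|A + A| = 18


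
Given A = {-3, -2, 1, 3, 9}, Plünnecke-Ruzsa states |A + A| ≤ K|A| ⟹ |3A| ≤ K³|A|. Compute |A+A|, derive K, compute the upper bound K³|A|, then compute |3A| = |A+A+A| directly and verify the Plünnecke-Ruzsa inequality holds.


|A| = 5.
Step 1: Compute A + A by enumerating all 25 pairs.
A + A = {-6, -5, -4, -2, -1, 0, 1, 2, 4, 6, 7, 10, 12, 18}, so |A + A| = 14.
Step 2: Doubling constant K = |A + A|/|A| = 14/5 = 14/5 ≈ 2.8000.
Step 3: Plünnecke-Ruzsa gives |3A| ≤ K³·|A| = (2.8000)³ · 5 ≈ 109.7600.
Step 4: Compute 3A = A + A + A directly by enumerating all triples (a,b,c) ∈ A³; |3A| = 26.
Step 5: Check 26 ≤ 109.7600? Yes ✓.

K = 14/5, Plünnecke-Ruzsa bound K³|A| ≈ 109.7600, |3A| = 26, inequality holds.


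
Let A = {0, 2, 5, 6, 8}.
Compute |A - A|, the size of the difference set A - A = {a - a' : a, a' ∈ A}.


A - A = {a - a' : a, a' ∈ A}; |A| = 5.
Bounds: 2|A|-1 ≤ |A - A| ≤ |A|² - |A| + 1, i.e. 9 ≤ |A - A| ≤ 21.
Note: 0 ∈ A - A always (from a - a). The set is symmetric: if d ∈ A - A then -d ∈ A - A.
Enumerate nonzero differences d = a - a' with a > a' (then include -d):
Positive differences: {1, 2, 3, 4, 5, 6, 8}
Full difference set: {0} ∪ (positive diffs) ∪ (negative diffs).
|A - A| = 1 + 2·7 = 15 (matches direct enumeration: 15).

|A - A| = 15


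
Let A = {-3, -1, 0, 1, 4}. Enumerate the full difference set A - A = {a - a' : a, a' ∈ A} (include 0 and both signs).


A - A = {a - a' : a, a' ∈ A}.
Compute a - a' for each ordered pair (a, a'):
a = -3: -3--3=0, -3--1=-2, -3-0=-3, -3-1=-4, -3-4=-7
a = -1: -1--3=2, -1--1=0, -1-0=-1, -1-1=-2, -1-4=-5
a = 0: 0--3=3, 0--1=1, 0-0=0, 0-1=-1, 0-4=-4
a = 1: 1--3=4, 1--1=2, 1-0=1, 1-1=0, 1-4=-3
a = 4: 4--3=7, 4--1=5, 4-0=4, 4-1=3, 4-4=0
Collecting distinct values (and noting 0 appears from a-a):
A - A = {-7, -5, -4, -3, -2, -1, 0, 1, 2, 3, 4, 5, 7}
|A - A| = 13

A - A = {-7, -5, -4, -3, -2, -1, 0, 1, 2, 3, 4, 5, 7}


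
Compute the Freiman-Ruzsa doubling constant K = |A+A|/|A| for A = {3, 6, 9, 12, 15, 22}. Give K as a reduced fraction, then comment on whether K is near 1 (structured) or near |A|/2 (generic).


|A| = 6.
Compute A + A by enumerating all 36 pairs.
A + A = {6, 9, 12, 15, 18, 21, 24, 25, 27, 28, 30, 31, 34, 37, 44}, so |A + A| = 15.
K = |A + A| / |A| = 15/6 = 5/2 ≈ 2.5000.
Reference: AP of size 6 gives K = 11/6 ≈ 1.8333; a fully generic set of size 6 gives K ≈ 3.5000.

|A| = 6, |A + A| = 15, K = 15/6 = 5/2.


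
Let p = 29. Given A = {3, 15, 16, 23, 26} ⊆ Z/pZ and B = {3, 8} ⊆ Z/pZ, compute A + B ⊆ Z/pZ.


Work in Z/29Z: reduce every sum a + b modulo 29.
Enumerate all 10 pairs:
a = 3: 3+3=6, 3+8=11
a = 15: 15+3=18, 15+8=23
a = 16: 16+3=19, 16+8=24
a = 23: 23+3=26, 23+8=2
a = 26: 26+3=0, 26+8=5
Distinct residues collected: {0, 2, 5, 6, 11, 18, 19, 23, 24, 26}
|A + B| = 10 (out of 29 total residues).

A + B = {0, 2, 5, 6, 11, 18, 19, 23, 24, 26}


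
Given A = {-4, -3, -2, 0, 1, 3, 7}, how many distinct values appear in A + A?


A + A = {a + a' : a, a' ∈ A}; |A| = 7.
General bounds: 2|A| - 1 ≤ |A + A| ≤ |A|(|A|+1)/2, i.e. 13 ≤ |A + A| ≤ 28.
Lower bound 2|A|-1 is attained iff A is an arithmetic progression.
Enumerate sums a + a' for a ≤ a' (symmetric, so this suffices):
a = -4: -4+-4=-8, -4+-3=-7, -4+-2=-6, -4+0=-4, -4+1=-3, -4+3=-1, -4+7=3
a = -3: -3+-3=-6, -3+-2=-5, -3+0=-3, -3+1=-2, -3+3=0, -3+7=4
a = -2: -2+-2=-4, -2+0=-2, -2+1=-1, -2+3=1, -2+7=5
a = 0: 0+0=0, 0+1=1, 0+3=3, 0+7=7
a = 1: 1+1=2, 1+3=4, 1+7=8
a = 3: 3+3=6, 3+7=10
a = 7: 7+7=14
Distinct sums: {-8, -7, -6, -5, -4, -3, -2, -1, 0, 1, 2, 3, 4, 5, 6, 7, 8, 10, 14}
|A + A| = 19

|A + A| = 19


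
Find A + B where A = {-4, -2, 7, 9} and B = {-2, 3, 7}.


A + B = {a + b : a ∈ A, b ∈ B}.
Enumerate all |A|·|B| = 4·3 = 12 pairs (a, b) and collect distinct sums.
a = -4: -4+-2=-6, -4+3=-1, -4+7=3
a = -2: -2+-2=-4, -2+3=1, -2+7=5
a = 7: 7+-2=5, 7+3=10, 7+7=14
a = 9: 9+-2=7, 9+3=12, 9+7=16
Collecting distinct sums: A + B = {-6, -4, -1, 1, 3, 5, 7, 10, 12, 14, 16}
|A + B| = 11

A + B = {-6, -4, -1, 1, 3, 5, 7, 10, 12, 14, 16}


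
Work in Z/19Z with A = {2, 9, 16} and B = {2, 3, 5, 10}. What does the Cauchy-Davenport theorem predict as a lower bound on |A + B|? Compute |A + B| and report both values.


Cauchy-Davenport: |A + B| ≥ min(p, |A| + |B| - 1) for A, B nonempty in Z/pZ.
|A| = 3, |B| = 4, p = 19.
CD lower bound = min(19, 3 + 4 - 1) = min(19, 6) = 6.
Compute A + B mod 19 directly:
a = 2: 2+2=4, 2+3=5, 2+5=7, 2+10=12
a = 9: 9+2=11, 9+3=12, 9+5=14, 9+10=0
a = 16: 16+2=18, 16+3=0, 16+5=2, 16+10=7
A + B = {0, 2, 4, 5, 7, 11, 12, 14, 18}, so |A + B| = 9.
Verify: 9 ≥ 6? Yes ✓.

CD lower bound = 6, actual |A + B| = 9.


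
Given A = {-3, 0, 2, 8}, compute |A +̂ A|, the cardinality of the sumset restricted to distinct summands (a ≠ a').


Restricted sumset: A +̂ A = {a + a' : a ∈ A, a' ∈ A, a ≠ a'}.
Equivalently, take A + A and drop any sum 2a that is achievable ONLY as a + a for a ∈ A (i.e. sums representable only with equal summands).
Enumerate pairs (a, a') with a < a' (symmetric, so each unordered pair gives one sum; this covers all a ≠ a'):
  -3 + 0 = -3
  -3 + 2 = -1
  -3 + 8 = 5
  0 + 2 = 2
  0 + 8 = 8
  2 + 8 = 10
Collected distinct sums: {-3, -1, 2, 5, 8, 10}
|A +̂ A| = 6
(Reference bound: |A +̂ A| ≥ 2|A| - 3 for |A| ≥ 2, with |A| = 4 giving ≥ 5.)

|A +̂ A| = 6


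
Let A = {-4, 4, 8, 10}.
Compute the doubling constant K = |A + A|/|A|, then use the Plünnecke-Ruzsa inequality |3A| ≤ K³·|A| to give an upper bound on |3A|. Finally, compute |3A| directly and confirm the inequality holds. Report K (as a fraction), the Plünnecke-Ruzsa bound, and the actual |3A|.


|A| = 4.
Step 1: Compute A + A by enumerating all 16 pairs.
A + A = {-8, 0, 4, 6, 8, 12, 14, 16, 18, 20}, so |A + A| = 10.
Step 2: Doubling constant K = |A + A|/|A| = 10/4 = 10/4 ≈ 2.5000.
Step 3: Plünnecke-Ruzsa gives |3A| ≤ K³·|A| = (2.5000)³ · 4 ≈ 62.5000.
Step 4: Compute 3A = A + A + A directly by enumerating all triples (a,b,c) ∈ A³; |3A| = 17.
Step 5: Check 17 ≤ 62.5000? Yes ✓.

K = 10/4, Plünnecke-Ruzsa bound K³|A| ≈ 62.5000, |3A| = 17, inequality holds.


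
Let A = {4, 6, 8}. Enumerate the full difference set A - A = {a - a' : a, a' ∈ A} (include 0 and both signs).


A - A = {a - a' : a, a' ∈ A}.
Compute a - a' for each ordered pair (a, a'):
a = 4: 4-4=0, 4-6=-2, 4-8=-4
a = 6: 6-4=2, 6-6=0, 6-8=-2
a = 8: 8-4=4, 8-6=2, 8-8=0
Collecting distinct values (and noting 0 appears from a-a):
A - A = {-4, -2, 0, 2, 4}
|A - A| = 5

A - A = {-4, -2, 0, 2, 4}


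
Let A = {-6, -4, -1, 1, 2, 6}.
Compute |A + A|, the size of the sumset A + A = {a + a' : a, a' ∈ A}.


A + A = {a + a' : a, a' ∈ A}; |A| = 6.
General bounds: 2|A| - 1 ≤ |A + A| ≤ |A|(|A|+1)/2, i.e. 11 ≤ |A + A| ≤ 21.
Lower bound 2|A|-1 is attained iff A is an arithmetic progression.
Enumerate sums a + a' for a ≤ a' (symmetric, so this suffices):
a = -6: -6+-6=-12, -6+-4=-10, -6+-1=-7, -6+1=-5, -6+2=-4, -6+6=0
a = -4: -4+-4=-8, -4+-1=-5, -4+1=-3, -4+2=-2, -4+6=2
a = -1: -1+-1=-2, -1+1=0, -1+2=1, -1+6=5
a = 1: 1+1=2, 1+2=3, 1+6=7
a = 2: 2+2=4, 2+6=8
a = 6: 6+6=12
Distinct sums: {-12, -10, -8, -7, -5, -4, -3, -2, 0, 1, 2, 3, 4, 5, 7, 8, 12}
|A + A| = 17

|A + A| = 17


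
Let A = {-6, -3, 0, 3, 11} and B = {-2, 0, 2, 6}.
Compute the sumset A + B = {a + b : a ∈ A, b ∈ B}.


A + B = {a + b : a ∈ A, b ∈ B}.
Enumerate all |A|·|B| = 5·4 = 20 pairs (a, b) and collect distinct sums.
a = -6: -6+-2=-8, -6+0=-6, -6+2=-4, -6+6=0
a = -3: -3+-2=-5, -3+0=-3, -3+2=-1, -3+6=3
a = 0: 0+-2=-2, 0+0=0, 0+2=2, 0+6=6
a = 3: 3+-2=1, 3+0=3, 3+2=5, 3+6=9
a = 11: 11+-2=9, 11+0=11, 11+2=13, 11+6=17
Collecting distinct sums: A + B = {-8, -6, -5, -4, -3, -2, -1, 0, 1, 2, 3, 5, 6, 9, 11, 13, 17}
|A + B| = 17

A + B = {-8, -6, -5, -4, -3, -2, -1, 0, 1, 2, 3, 5, 6, 9, 11, 13, 17}


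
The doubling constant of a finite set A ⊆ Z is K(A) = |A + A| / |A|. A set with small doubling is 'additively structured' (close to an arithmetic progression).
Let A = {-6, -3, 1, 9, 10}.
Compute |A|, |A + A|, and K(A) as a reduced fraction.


|A| = 5.
Compute A + A by enumerating all 25 pairs.
A + A = {-12, -9, -6, -5, -2, 2, 3, 4, 6, 7, 10, 11, 18, 19, 20}, so |A + A| = 15.
K = |A + A| / |A| = 15/5 = 3/1 ≈ 3.0000.
Reference: AP of size 5 gives K = 9/5 ≈ 1.8000; a fully generic set of size 5 gives K ≈ 3.0000.

|A| = 5, |A + A| = 15, K = 15/5 = 3/1.


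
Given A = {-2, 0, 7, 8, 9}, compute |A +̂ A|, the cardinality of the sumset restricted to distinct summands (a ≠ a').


Restricted sumset: A +̂ A = {a + a' : a ∈ A, a' ∈ A, a ≠ a'}.
Equivalently, take A + A and drop any sum 2a that is achievable ONLY as a + a for a ∈ A (i.e. sums representable only with equal summands).
Enumerate pairs (a, a') with a < a' (symmetric, so each unordered pair gives one sum; this covers all a ≠ a'):
  -2 + 0 = -2
  -2 + 7 = 5
  -2 + 8 = 6
  -2 + 9 = 7
  0 + 7 = 7
  0 + 8 = 8
  0 + 9 = 9
  7 + 8 = 15
  7 + 9 = 16
  8 + 9 = 17
Collected distinct sums: {-2, 5, 6, 7, 8, 9, 15, 16, 17}
|A +̂ A| = 9
(Reference bound: |A +̂ A| ≥ 2|A| - 3 for |A| ≥ 2, with |A| = 5 giving ≥ 7.)

|A +̂ A| = 9


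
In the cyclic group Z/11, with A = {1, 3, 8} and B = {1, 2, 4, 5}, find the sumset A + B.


Work in Z/11Z: reduce every sum a + b modulo 11.
Enumerate all 12 pairs:
a = 1: 1+1=2, 1+2=3, 1+4=5, 1+5=6
a = 3: 3+1=4, 3+2=5, 3+4=7, 3+5=8
a = 8: 8+1=9, 8+2=10, 8+4=1, 8+5=2
Distinct residues collected: {1, 2, 3, 4, 5, 6, 7, 8, 9, 10}
|A + B| = 10 (out of 11 total residues).

A + B = {1, 2, 3, 4, 5, 6, 7, 8, 9, 10}


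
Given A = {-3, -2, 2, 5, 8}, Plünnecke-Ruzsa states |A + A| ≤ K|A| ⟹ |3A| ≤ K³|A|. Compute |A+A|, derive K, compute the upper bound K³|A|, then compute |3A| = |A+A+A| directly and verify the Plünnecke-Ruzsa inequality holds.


|A| = 5.
Step 1: Compute A + A by enumerating all 25 pairs.
A + A = {-6, -5, -4, -1, 0, 2, 3, 4, 5, 6, 7, 10, 13, 16}, so |A + A| = 14.
Step 2: Doubling constant K = |A + A|/|A| = 14/5 = 14/5 ≈ 2.8000.
Step 3: Plünnecke-Ruzsa gives |3A| ≤ K³·|A| = (2.8000)³ · 5 ≈ 109.7600.
Step 4: Compute 3A = A + A + A directly by enumerating all triples (a,b,c) ∈ A³; |3A| = 27.
Step 5: Check 27 ≤ 109.7600? Yes ✓.

K = 14/5, Plünnecke-Ruzsa bound K³|A| ≈ 109.7600, |3A| = 27, inequality holds.


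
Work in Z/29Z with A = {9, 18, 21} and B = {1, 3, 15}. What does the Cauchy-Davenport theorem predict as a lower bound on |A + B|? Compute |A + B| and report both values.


Cauchy-Davenport: |A + B| ≥ min(p, |A| + |B| - 1) for A, B nonempty in Z/pZ.
|A| = 3, |B| = 3, p = 29.
CD lower bound = min(29, 3 + 3 - 1) = min(29, 5) = 5.
Compute A + B mod 29 directly:
a = 9: 9+1=10, 9+3=12, 9+15=24
a = 18: 18+1=19, 18+3=21, 18+15=4
a = 21: 21+1=22, 21+3=24, 21+15=7
A + B = {4, 7, 10, 12, 19, 21, 22, 24}, so |A + B| = 8.
Verify: 8 ≥ 5? Yes ✓.

CD lower bound = 5, actual |A + B| = 8.


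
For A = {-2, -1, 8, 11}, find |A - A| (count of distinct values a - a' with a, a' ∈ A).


A - A = {a - a' : a, a' ∈ A}; |A| = 4.
Bounds: 2|A|-1 ≤ |A - A| ≤ |A|² - |A| + 1, i.e. 7 ≤ |A - A| ≤ 13.
Note: 0 ∈ A - A always (from a - a). The set is symmetric: if d ∈ A - A then -d ∈ A - A.
Enumerate nonzero differences d = a - a' with a > a' (then include -d):
Positive differences: {1, 3, 9, 10, 12, 13}
Full difference set: {0} ∪ (positive diffs) ∪ (negative diffs).
|A - A| = 1 + 2·6 = 13 (matches direct enumeration: 13).

|A - A| = 13


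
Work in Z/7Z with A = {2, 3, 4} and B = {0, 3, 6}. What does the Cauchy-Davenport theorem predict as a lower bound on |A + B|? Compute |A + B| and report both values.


Cauchy-Davenport: |A + B| ≥ min(p, |A| + |B| - 1) for A, B nonempty in Z/pZ.
|A| = 3, |B| = 3, p = 7.
CD lower bound = min(7, 3 + 3 - 1) = min(7, 5) = 5.
Compute A + B mod 7 directly:
a = 2: 2+0=2, 2+3=5, 2+6=1
a = 3: 3+0=3, 3+3=6, 3+6=2
a = 4: 4+0=4, 4+3=0, 4+6=3
A + B = {0, 1, 2, 3, 4, 5, 6}, so |A + B| = 7.
Verify: 7 ≥ 5? Yes ✓.

CD lower bound = 5, actual |A + B| = 7.


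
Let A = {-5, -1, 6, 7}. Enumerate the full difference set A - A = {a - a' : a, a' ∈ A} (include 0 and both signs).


A - A = {a - a' : a, a' ∈ A}.
Compute a - a' for each ordered pair (a, a'):
a = -5: -5--5=0, -5--1=-4, -5-6=-11, -5-7=-12
a = -1: -1--5=4, -1--1=0, -1-6=-7, -1-7=-8
a = 6: 6--5=11, 6--1=7, 6-6=0, 6-7=-1
a = 7: 7--5=12, 7--1=8, 7-6=1, 7-7=0
Collecting distinct values (and noting 0 appears from a-a):
A - A = {-12, -11, -8, -7, -4, -1, 0, 1, 4, 7, 8, 11, 12}
|A - A| = 13

A - A = {-12, -11, -8, -7, -4, -1, 0, 1, 4, 7, 8, 11, 12}


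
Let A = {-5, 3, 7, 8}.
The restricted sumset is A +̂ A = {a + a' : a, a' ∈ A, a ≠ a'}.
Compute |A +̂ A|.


Restricted sumset: A +̂ A = {a + a' : a ∈ A, a' ∈ A, a ≠ a'}.
Equivalently, take A + A and drop any sum 2a that is achievable ONLY as a + a for a ∈ A (i.e. sums representable only with equal summands).
Enumerate pairs (a, a') with a < a' (symmetric, so each unordered pair gives one sum; this covers all a ≠ a'):
  -5 + 3 = -2
  -5 + 7 = 2
  -5 + 8 = 3
  3 + 7 = 10
  3 + 8 = 11
  7 + 8 = 15
Collected distinct sums: {-2, 2, 3, 10, 11, 15}
|A +̂ A| = 6
(Reference bound: |A +̂ A| ≥ 2|A| - 3 for |A| ≥ 2, with |A| = 4 giving ≥ 5.)

|A +̂ A| = 6


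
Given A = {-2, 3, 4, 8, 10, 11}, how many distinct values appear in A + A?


A + A = {a + a' : a, a' ∈ A}; |A| = 6.
General bounds: 2|A| - 1 ≤ |A + A| ≤ |A|(|A|+1)/2, i.e. 11 ≤ |A + A| ≤ 21.
Lower bound 2|A|-1 is attained iff A is an arithmetic progression.
Enumerate sums a + a' for a ≤ a' (symmetric, so this suffices):
a = -2: -2+-2=-4, -2+3=1, -2+4=2, -2+8=6, -2+10=8, -2+11=9
a = 3: 3+3=6, 3+4=7, 3+8=11, 3+10=13, 3+11=14
a = 4: 4+4=8, 4+8=12, 4+10=14, 4+11=15
a = 8: 8+8=16, 8+10=18, 8+11=19
a = 10: 10+10=20, 10+11=21
a = 11: 11+11=22
Distinct sums: {-4, 1, 2, 6, 7, 8, 9, 11, 12, 13, 14, 15, 16, 18, 19, 20, 21, 22}
|A + A| = 18

|A + A| = 18


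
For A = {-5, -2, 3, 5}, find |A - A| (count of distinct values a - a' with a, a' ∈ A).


A - A = {a - a' : a, a' ∈ A}; |A| = 4.
Bounds: 2|A|-1 ≤ |A - A| ≤ |A|² - |A| + 1, i.e. 7 ≤ |A - A| ≤ 13.
Note: 0 ∈ A - A always (from a - a). The set is symmetric: if d ∈ A - A then -d ∈ A - A.
Enumerate nonzero differences d = a - a' with a > a' (then include -d):
Positive differences: {2, 3, 5, 7, 8, 10}
Full difference set: {0} ∪ (positive diffs) ∪ (negative diffs).
|A - A| = 1 + 2·6 = 13 (matches direct enumeration: 13).

|A - A| = 13


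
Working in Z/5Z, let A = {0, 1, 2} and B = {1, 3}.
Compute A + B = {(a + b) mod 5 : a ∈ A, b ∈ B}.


Work in Z/5Z: reduce every sum a + b modulo 5.
Enumerate all 6 pairs:
a = 0: 0+1=1, 0+3=3
a = 1: 1+1=2, 1+3=4
a = 2: 2+1=3, 2+3=0
Distinct residues collected: {0, 1, 2, 3, 4}
|A + B| = 5 (out of 5 total residues).

A + B = {0, 1, 2, 3, 4}


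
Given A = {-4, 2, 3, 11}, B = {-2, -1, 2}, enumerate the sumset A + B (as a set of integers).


A + B = {a + b : a ∈ A, b ∈ B}.
Enumerate all |A|·|B| = 4·3 = 12 pairs (a, b) and collect distinct sums.
a = -4: -4+-2=-6, -4+-1=-5, -4+2=-2
a = 2: 2+-2=0, 2+-1=1, 2+2=4
a = 3: 3+-2=1, 3+-1=2, 3+2=5
a = 11: 11+-2=9, 11+-1=10, 11+2=13
Collecting distinct sums: A + B = {-6, -5, -2, 0, 1, 2, 4, 5, 9, 10, 13}
|A + B| = 11

A + B = {-6, -5, -2, 0, 1, 2, 4, 5, 9, 10, 13}


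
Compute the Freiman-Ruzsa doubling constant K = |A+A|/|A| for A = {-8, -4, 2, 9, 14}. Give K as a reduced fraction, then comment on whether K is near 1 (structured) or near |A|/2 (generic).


|A| = 5.
Compute A + A by enumerating all 25 pairs.
A + A = {-16, -12, -8, -6, -2, 1, 4, 5, 6, 10, 11, 16, 18, 23, 28}, so |A + A| = 15.
K = |A + A| / |A| = 15/5 = 3/1 ≈ 3.0000.
Reference: AP of size 5 gives K = 9/5 ≈ 1.8000; a fully generic set of size 5 gives K ≈ 3.0000.

|A| = 5, |A + A| = 15, K = 15/5 = 3/1.


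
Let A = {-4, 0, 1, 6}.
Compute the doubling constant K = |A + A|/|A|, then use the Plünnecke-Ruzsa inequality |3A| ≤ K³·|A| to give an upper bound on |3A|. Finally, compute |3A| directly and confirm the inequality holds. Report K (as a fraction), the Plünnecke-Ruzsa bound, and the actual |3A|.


|A| = 4.
Step 1: Compute A + A by enumerating all 16 pairs.
A + A = {-8, -4, -3, 0, 1, 2, 6, 7, 12}, so |A + A| = 9.
Step 2: Doubling constant K = |A + A|/|A| = 9/4 = 9/4 ≈ 2.2500.
Step 3: Plünnecke-Ruzsa gives |3A| ≤ K³·|A| = (2.2500)³ · 4 ≈ 45.5625.
Step 4: Compute 3A = A + A + A directly by enumerating all triples (a,b,c) ∈ A³; |3A| = 16.
Step 5: Check 16 ≤ 45.5625? Yes ✓.

K = 9/4, Plünnecke-Ruzsa bound K³|A| ≈ 45.5625, |3A| = 16, inequality holds.


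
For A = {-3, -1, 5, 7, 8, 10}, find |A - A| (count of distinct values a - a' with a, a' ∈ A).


A - A = {a - a' : a, a' ∈ A}; |A| = 6.
Bounds: 2|A|-1 ≤ |A - A| ≤ |A|² - |A| + 1, i.e. 11 ≤ |A - A| ≤ 31.
Note: 0 ∈ A - A always (from a - a). The set is symmetric: if d ∈ A - A then -d ∈ A - A.
Enumerate nonzero differences d = a - a' with a > a' (then include -d):
Positive differences: {1, 2, 3, 5, 6, 8, 9, 10, 11, 13}
Full difference set: {0} ∪ (positive diffs) ∪ (negative diffs).
|A - A| = 1 + 2·10 = 21 (matches direct enumeration: 21).

|A - A| = 21


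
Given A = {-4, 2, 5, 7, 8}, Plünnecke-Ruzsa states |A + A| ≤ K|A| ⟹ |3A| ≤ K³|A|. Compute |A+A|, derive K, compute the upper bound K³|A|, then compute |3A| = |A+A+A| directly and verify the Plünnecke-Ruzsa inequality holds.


|A| = 5.
Step 1: Compute A + A by enumerating all 25 pairs.
A + A = {-8, -2, 1, 3, 4, 7, 9, 10, 12, 13, 14, 15, 16}, so |A + A| = 13.
Step 2: Doubling constant K = |A + A|/|A| = 13/5 = 13/5 ≈ 2.6000.
Step 3: Plünnecke-Ruzsa gives |3A| ≤ K³·|A| = (2.6000)³ · 5 ≈ 87.8800.
Step 4: Compute 3A = A + A + A directly by enumerating all triples (a,b,c) ∈ A³; |3A| = 24.
Step 5: Check 24 ≤ 87.8800? Yes ✓.

K = 13/5, Plünnecke-Ruzsa bound K³|A| ≈ 87.8800, |3A| = 24, inequality holds.


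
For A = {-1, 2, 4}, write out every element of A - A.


A - A = {a - a' : a, a' ∈ A}.
Compute a - a' for each ordered pair (a, a'):
a = -1: -1--1=0, -1-2=-3, -1-4=-5
a = 2: 2--1=3, 2-2=0, 2-4=-2
a = 4: 4--1=5, 4-2=2, 4-4=0
Collecting distinct values (and noting 0 appears from a-a):
A - A = {-5, -3, -2, 0, 2, 3, 5}
|A - A| = 7

A - A = {-5, -3, -2, 0, 2, 3, 5}


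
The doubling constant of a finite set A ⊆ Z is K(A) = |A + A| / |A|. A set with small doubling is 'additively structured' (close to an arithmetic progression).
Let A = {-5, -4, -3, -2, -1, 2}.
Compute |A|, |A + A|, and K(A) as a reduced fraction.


|A| = 6.
Compute A + A by enumerating all 36 pairs.
A + A = {-10, -9, -8, -7, -6, -5, -4, -3, -2, -1, 0, 1, 4}, so |A + A| = 13.
K = |A + A| / |A| = 13/6 (already in lowest terms) ≈ 2.1667.
Reference: AP of size 6 gives K = 11/6 ≈ 1.8333; a fully generic set of size 6 gives K ≈ 3.5000.

|A| = 6, |A + A| = 13, K = 13/6.


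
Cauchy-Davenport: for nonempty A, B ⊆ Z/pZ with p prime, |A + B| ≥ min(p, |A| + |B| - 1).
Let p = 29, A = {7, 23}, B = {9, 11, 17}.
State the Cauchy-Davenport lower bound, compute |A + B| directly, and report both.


Cauchy-Davenport: |A + B| ≥ min(p, |A| + |B| - 1) for A, B nonempty in Z/pZ.
|A| = 2, |B| = 3, p = 29.
CD lower bound = min(29, 2 + 3 - 1) = min(29, 4) = 4.
Compute A + B mod 29 directly:
a = 7: 7+9=16, 7+11=18, 7+17=24
a = 23: 23+9=3, 23+11=5, 23+17=11
A + B = {3, 5, 11, 16, 18, 24}, so |A + B| = 6.
Verify: 6 ≥ 4? Yes ✓.

CD lower bound = 4, actual |A + B| = 6.


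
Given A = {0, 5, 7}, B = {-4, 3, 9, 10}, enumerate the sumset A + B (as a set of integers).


A + B = {a + b : a ∈ A, b ∈ B}.
Enumerate all |A|·|B| = 3·4 = 12 pairs (a, b) and collect distinct sums.
a = 0: 0+-4=-4, 0+3=3, 0+9=9, 0+10=10
a = 5: 5+-4=1, 5+3=8, 5+9=14, 5+10=15
a = 7: 7+-4=3, 7+3=10, 7+9=16, 7+10=17
Collecting distinct sums: A + B = {-4, 1, 3, 8, 9, 10, 14, 15, 16, 17}
|A + B| = 10

A + B = {-4, 1, 3, 8, 9, 10, 14, 15, 16, 17}


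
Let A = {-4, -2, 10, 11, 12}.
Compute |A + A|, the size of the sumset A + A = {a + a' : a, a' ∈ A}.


A + A = {a + a' : a, a' ∈ A}; |A| = 5.
General bounds: 2|A| - 1 ≤ |A + A| ≤ |A|(|A|+1)/2, i.e. 9 ≤ |A + A| ≤ 15.
Lower bound 2|A|-1 is attained iff A is an arithmetic progression.
Enumerate sums a + a' for a ≤ a' (symmetric, so this suffices):
a = -4: -4+-4=-8, -4+-2=-6, -4+10=6, -4+11=7, -4+12=8
a = -2: -2+-2=-4, -2+10=8, -2+11=9, -2+12=10
a = 10: 10+10=20, 10+11=21, 10+12=22
a = 11: 11+11=22, 11+12=23
a = 12: 12+12=24
Distinct sums: {-8, -6, -4, 6, 7, 8, 9, 10, 20, 21, 22, 23, 24}
|A + A| = 13

|A + A| = 13


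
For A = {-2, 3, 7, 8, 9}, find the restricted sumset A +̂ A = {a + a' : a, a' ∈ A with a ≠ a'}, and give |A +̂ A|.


Restricted sumset: A +̂ A = {a + a' : a ∈ A, a' ∈ A, a ≠ a'}.
Equivalently, take A + A and drop any sum 2a that is achievable ONLY as a + a for a ∈ A (i.e. sums representable only with equal summands).
Enumerate pairs (a, a') with a < a' (symmetric, so each unordered pair gives one sum; this covers all a ≠ a'):
  -2 + 3 = 1
  -2 + 7 = 5
  -2 + 8 = 6
  -2 + 9 = 7
  3 + 7 = 10
  3 + 8 = 11
  3 + 9 = 12
  7 + 8 = 15
  7 + 9 = 16
  8 + 9 = 17
Collected distinct sums: {1, 5, 6, 7, 10, 11, 12, 15, 16, 17}
|A +̂ A| = 10
(Reference bound: |A +̂ A| ≥ 2|A| - 3 for |A| ≥ 2, with |A| = 5 giving ≥ 7.)

|A +̂ A| = 10


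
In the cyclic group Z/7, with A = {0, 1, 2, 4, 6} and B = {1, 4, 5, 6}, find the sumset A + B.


Work in Z/7Z: reduce every sum a + b modulo 7.
Enumerate all 20 pairs:
a = 0: 0+1=1, 0+4=4, 0+5=5, 0+6=6
a = 1: 1+1=2, 1+4=5, 1+5=6, 1+6=0
a = 2: 2+1=3, 2+4=6, 2+5=0, 2+6=1
a = 4: 4+1=5, 4+4=1, 4+5=2, 4+6=3
a = 6: 6+1=0, 6+4=3, 6+5=4, 6+6=5
Distinct residues collected: {0, 1, 2, 3, 4, 5, 6}
|A + B| = 7 (out of 7 total residues).

A + B = {0, 1, 2, 3, 4, 5, 6}


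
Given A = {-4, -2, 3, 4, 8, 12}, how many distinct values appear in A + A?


A + A = {a + a' : a, a' ∈ A}; |A| = 6.
General bounds: 2|A| - 1 ≤ |A + A| ≤ |A|(|A|+1)/2, i.e. 11 ≤ |A + A| ≤ 21.
Lower bound 2|A|-1 is attained iff A is an arithmetic progression.
Enumerate sums a + a' for a ≤ a' (symmetric, so this suffices):
a = -4: -4+-4=-8, -4+-2=-6, -4+3=-1, -4+4=0, -4+8=4, -4+12=8
a = -2: -2+-2=-4, -2+3=1, -2+4=2, -2+8=6, -2+12=10
a = 3: 3+3=6, 3+4=7, 3+8=11, 3+12=15
a = 4: 4+4=8, 4+8=12, 4+12=16
a = 8: 8+8=16, 8+12=20
a = 12: 12+12=24
Distinct sums: {-8, -6, -4, -1, 0, 1, 2, 4, 6, 7, 8, 10, 11, 12, 15, 16, 20, 24}
|A + A| = 18

|A + A| = 18


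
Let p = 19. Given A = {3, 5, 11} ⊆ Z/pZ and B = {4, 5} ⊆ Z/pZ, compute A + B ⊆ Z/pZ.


Work in Z/19Z: reduce every sum a + b modulo 19.
Enumerate all 6 pairs:
a = 3: 3+4=7, 3+5=8
a = 5: 5+4=9, 5+5=10
a = 11: 11+4=15, 11+5=16
Distinct residues collected: {7, 8, 9, 10, 15, 16}
|A + B| = 6 (out of 19 total residues).

A + B = {7, 8, 9, 10, 15, 16}


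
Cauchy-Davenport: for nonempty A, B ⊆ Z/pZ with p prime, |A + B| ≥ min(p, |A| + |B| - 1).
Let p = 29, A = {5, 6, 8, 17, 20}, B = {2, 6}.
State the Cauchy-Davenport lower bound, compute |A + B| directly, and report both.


Cauchy-Davenport: |A + B| ≥ min(p, |A| + |B| - 1) for A, B nonempty in Z/pZ.
|A| = 5, |B| = 2, p = 29.
CD lower bound = min(29, 5 + 2 - 1) = min(29, 6) = 6.
Compute A + B mod 29 directly:
a = 5: 5+2=7, 5+6=11
a = 6: 6+2=8, 6+6=12
a = 8: 8+2=10, 8+6=14
a = 17: 17+2=19, 17+6=23
a = 20: 20+2=22, 20+6=26
A + B = {7, 8, 10, 11, 12, 14, 19, 22, 23, 26}, so |A + B| = 10.
Verify: 10 ≥ 6? Yes ✓.

CD lower bound = 6, actual |A + B| = 10.


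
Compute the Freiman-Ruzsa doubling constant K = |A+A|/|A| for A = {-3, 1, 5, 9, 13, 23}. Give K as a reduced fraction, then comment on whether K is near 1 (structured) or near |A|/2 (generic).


|A| = 6.
Compute A + A by enumerating all 36 pairs.
A + A = {-6, -2, 2, 6, 10, 14, 18, 20, 22, 24, 26, 28, 32, 36, 46}, so |A + A| = 15.
K = |A + A| / |A| = 15/6 = 5/2 ≈ 2.5000.
Reference: AP of size 6 gives K = 11/6 ≈ 1.8333; a fully generic set of size 6 gives K ≈ 3.5000.

|A| = 6, |A + A| = 15, K = 15/6 = 5/2.


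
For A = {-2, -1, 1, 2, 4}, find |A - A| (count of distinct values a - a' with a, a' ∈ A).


A - A = {a - a' : a, a' ∈ A}; |A| = 5.
Bounds: 2|A|-1 ≤ |A - A| ≤ |A|² - |A| + 1, i.e. 9 ≤ |A - A| ≤ 21.
Note: 0 ∈ A - A always (from a - a). The set is symmetric: if d ∈ A - A then -d ∈ A - A.
Enumerate nonzero differences d = a - a' with a > a' (then include -d):
Positive differences: {1, 2, 3, 4, 5, 6}
Full difference set: {0} ∪ (positive diffs) ∪ (negative diffs).
|A - A| = 1 + 2·6 = 13 (matches direct enumeration: 13).

|A - A| = 13


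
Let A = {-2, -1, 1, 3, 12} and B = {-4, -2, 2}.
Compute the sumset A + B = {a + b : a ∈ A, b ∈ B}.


A + B = {a + b : a ∈ A, b ∈ B}.
Enumerate all |A|·|B| = 5·3 = 15 pairs (a, b) and collect distinct sums.
a = -2: -2+-4=-6, -2+-2=-4, -2+2=0
a = -1: -1+-4=-5, -1+-2=-3, -1+2=1
a = 1: 1+-4=-3, 1+-2=-1, 1+2=3
a = 3: 3+-4=-1, 3+-2=1, 3+2=5
a = 12: 12+-4=8, 12+-2=10, 12+2=14
Collecting distinct sums: A + B = {-6, -5, -4, -3, -1, 0, 1, 3, 5, 8, 10, 14}
|A + B| = 12

A + B = {-6, -5, -4, -3, -1, 0, 1, 3, 5, 8, 10, 14}


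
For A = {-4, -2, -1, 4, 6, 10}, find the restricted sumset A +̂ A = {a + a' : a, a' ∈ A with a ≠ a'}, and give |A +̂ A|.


Restricted sumset: A +̂ A = {a + a' : a ∈ A, a' ∈ A, a ≠ a'}.
Equivalently, take A + A and drop any sum 2a that is achievable ONLY as a + a for a ∈ A (i.e. sums representable only with equal summands).
Enumerate pairs (a, a') with a < a' (symmetric, so each unordered pair gives one sum; this covers all a ≠ a'):
  -4 + -2 = -6
  -4 + -1 = -5
  -4 + 4 = 0
  -4 + 6 = 2
  -4 + 10 = 6
  -2 + -1 = -3
  -2 + 4 = 2
  -2 + 6 = 4
  -2 + 10 = 8
  -1 + 4 = 3
  -1 + 6 = 5
  -1 + 10 = 9
  4 + 6 = 10
  4 + 10 = 14
  6 + 10 = 16
Collected distinct sums: {-6, -5, -3, 0, 2, 3, 4, 5, 6, 8, 9, 10, 14, 16}
|A +̂ A| = 14
(Reference bound: |A +̂ A| ≥ 2|A| - 3 for |A| ≥ 2, with |A| = 6 giving ≥ 9.)

|A +̂ A| = 14


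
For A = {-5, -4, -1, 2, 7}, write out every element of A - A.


A - A = {a - a' : a, a' ∈ A}.
Compute a - a' for each ordered pair (a, a'):
a = -5: -5--5=0, -5--4=-1, -5--1=-4, -5-2=-7, -5-7=-12
a = -4: -4--5=1, -4--4=0, -4--1=-3, -4-2=-6, -4-7=-11
a = -1: -1--5=4, -1--4=3, -1--1=0, -1-2=-3, -1-7=-8
a = 2: 2--5=7, 2--4=6, 2--1=3, 2-2=0, 2-7=-5
a = 7: 7--5=12, 7--4=11, 7--1=8, 7-2=5, 7-7=0
Collecting distinct values (and noting 0 appears from a-a):
A - A = {-12, -11, -8, -7, -6, -5, -4, -3, -1, 0, 1, 3, 4, 5, 6, 7, 8, 11, 12}
|A - A| = 19

A - A = {-12, -11, -8, -7, -6, -5, -4, -3, -1, 0, 1, 3, 4, 5, 6, 7, 8, 11, 12}


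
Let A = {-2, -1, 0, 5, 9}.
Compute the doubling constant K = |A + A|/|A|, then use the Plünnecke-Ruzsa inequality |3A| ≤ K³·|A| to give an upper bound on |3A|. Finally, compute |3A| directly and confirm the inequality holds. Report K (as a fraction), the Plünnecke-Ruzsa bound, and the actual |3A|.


|A| = 5.
Step 1: Compute A + A by enumerating all 25 pairs.
A + A = {-4, -3, -2, -1, 0, 3, 4, 5, 7, 8, 9, 10, 14, 18}, so |A + A| = 14.
Step 2: Doubling constant K = |A + A|/|A| = 14/5 = 14/5 ≈ 2.8000.
Step 3: Plünnecke-Ruzsa gives |3A| ≤ K³·|A| = (2.8000)³ · 5 ≈ 109.7600.
Step 4: Compute 3A = A + A + A directly by enumerating all triples (a,b,c) ∈ A³; |3A| = 27.
Step 5: Check 27 ≤ 109.7600? Yes ✓.

K = 14/5, Plünnecke-Ruzsa bound K³|A| ≈ 109.7600, |3A| = 27, inequality holds.


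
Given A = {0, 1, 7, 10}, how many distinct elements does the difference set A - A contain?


A - A = {a - a' : a, a' ∈ A}; |A| = 4.
Bounds: 2|A|-1 ≤ |A - A| ≤ |A|² - |A| + 1, i.e. 7 ≤ |A - A| ≤ 13.
Note: 0 ∈ A - A always (from a - a). The set is symmetric: if d ∈ A - A then -d ∈ A - A.
Enumerate nonzero differences d = a - a' with a > a' (then include -d):
Positive differences: {1, 3, 6, 7, 9, 10}
Full difference set: {0} ∪ (positive diffs) ∪ (negative diffs).
|A - A| = 1 + 2·6 = 13 (matches direct enumeration: 13).

|A - A| = 13


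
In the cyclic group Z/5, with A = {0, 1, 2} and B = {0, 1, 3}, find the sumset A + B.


Work in Z/5Z: reduce every sum a + b modulo 5.
Enumerate all 9 pairs:
a = 0: 0+0=0, 0+1=1, 0+3=3
a = 1: 1+0=1, 1+1=2, 1+3=4
a = 2: 2+0=2, 2+1=3, 2+3=0
Distinct residues collected: {0, 1, 2, 3, 4}
|A + B| = 5 (out of 5 total residues).

A + B = {0, 1, 2, 3, 4}


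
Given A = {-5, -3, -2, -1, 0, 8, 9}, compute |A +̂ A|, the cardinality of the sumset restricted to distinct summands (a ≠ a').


Restricted sumset: A +̂ A = {a + a' : a ∈ A, a' ∈ A, a ≠ a'}.
Equivalently, take A + A and drop any sum 2a that is achievable ONLY as a + a for a ∈ A (i.e. sums representable only with equal summands).
Enumerate pairs (a, a') with a < a' (symmetric, so each unordered pair gives one sum; this covers all a ≠ a'):
  -5 + -3 = -8
  -5 + -2 = -7
  -5 + -1 = -6
  -5 + 0 = -5
  -5 + 8 = 3
  -5 + 9 = 4
  -3 + -2 = -5
  -3 + -1 = -4
  -3 + 0 = -3
  -3 + 8 = 5
  -3 + 9 = 6
  -2 + -1 = -3
  -2 + 0 = -2
  -2 + 8 = 6
  -2 + 9 = 7
  -1 + 0 = -1
  -1 + 8 = 7
  -1 + 9 = 8
  0 + 8 = 8
  0 + 9 = 9
  8 + 9 = 17
Collected distinct sums: {-8, -7, -6, -5, -4, -3, -2, -1, 3, 4, 5, 6, 7, 8, 9, 17}
|A +̂ A| = 16
(Reference bound: |A +̂ A| ≥ 2|A| - 3 for |A| ≥ 2, with |A| = 7 giving ≥ 11.)

|A +̂ A| = 16


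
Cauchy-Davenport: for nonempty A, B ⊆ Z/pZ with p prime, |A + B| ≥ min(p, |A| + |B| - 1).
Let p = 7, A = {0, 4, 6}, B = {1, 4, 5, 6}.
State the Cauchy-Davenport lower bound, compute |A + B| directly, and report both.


Cauchy-Davenport: |A + B| ≥ min(p, |A| + |B| - 1) for A, B nonempty in Z/pZ.
|A| = 3, |B| = 4, p = 7.
CD lower bound = min(7, 3 + 4 - 1) = min(7, 6) = 6.
Compute A + B mod 7 directly:
a = 0: 0+1=1, 0+4=4, 0+5=5, 0+6=6
a = 4: 4+1=5, 4+4=1, 4+5=2, 4+6=3
a = 6: 6+1=0, 6+4=3, 6+5=4, 6+6=5
A + B = {0, 1, 2, 3, 4, 5, 6}, so |A + B| = 7.
Verify: 7 ≥ 6? Yes ✓.

CD lower bound = 6, actual |A + B| = 7.


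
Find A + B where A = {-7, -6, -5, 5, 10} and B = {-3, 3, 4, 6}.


A + B = {a + b : a ∈ A, b ∈ B}.
Enumerate all |A|·|B| = 5·4 = 20 pairs (a, b) and collect distinct sums.
a = -7: -7+-3=-10, -7+3=-4, -7+4=-3, -7+6=-1
a = -6: -6+-3=-9, -6+3=-3, -6+4=-2, -6+6=0
a = -5: -5+-3=-8, -5+3=-2, -5+4=-1, -5+6=1
a = 5: 5+-3=2, 5+3=8, 5+4=9, 5+6=11
a = 10: 10+-3=7, 10+3=13, 10+4=14, 10+6=16
Collecting distinct sums: A + B = {-10, -9, -8, -4, -3, -2, -1, 0, 1, 2, 7, 8, 9, 11, 13, 14, 16}
|A + B| = 17

A + B = {-10, -9, -8, -4, -3, -2, -1, 0, 1, 2, 7, 8, 9, 11, 13, 14, 16}


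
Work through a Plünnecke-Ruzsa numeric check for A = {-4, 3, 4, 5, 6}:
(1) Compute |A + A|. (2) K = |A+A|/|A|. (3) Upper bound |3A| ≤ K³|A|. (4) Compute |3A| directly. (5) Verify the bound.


|A| = 5.
Step 1: Compute A + A by enumerating all 25 pairs.
A + A = {-8, -1, 0, 1, 2, 6, 7, 8, 9, 10, 11, 12}, so |A + A| = 12.
Step 2: Doubling constant K = |A + A|/|A| = 12/5 = 12/5 ≈ 2.4000.
Step 3: Plünnecke-Ruzsa gives |3A| ≤ K³·|A| = (2.4000)³ · 5 ≈ 69.1200.
Step 4: Compute 3A = A + A + A directly by enumerating all triples (a,b,c) ∈ A³; |3A| = 22.
Step 5: Check 22 ≤ 69.1200? Yes ✓.

K = 12/5, Plünnecke-Ruzsa bound K³|A| ≈ 69.1200, |3A| = 22, inequality holds.
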